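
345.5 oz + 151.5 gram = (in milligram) 1 oz = 0.028349523 kg, so 345.5 oz = 345.5 * 0.028349523 = 9.7947602 kg. 1 gram = 0.001 kg, so 151.5 gram = 151.5 * 0.001 = 0.1515 kg. Sum: 9.7947602 + 0.1515 = 9.9462602 kg. 1 milligram = 1e-06 kg, so 9.9462602 kg = 9.9462602 / 1e-06 = 9946260.2 milligram ≈ 9.946e+06 milligram (4 s.f.). Final answer: 9.946e+06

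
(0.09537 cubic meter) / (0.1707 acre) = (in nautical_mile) 7.455e-08. Check: 0.09537 cubic meter = 0.09537 m^3. 1 acre = 4046.8564 m^2, so 0.1707 acre = 0.1707 * 4046.8564 = 690.79839 m^2. Combine: 0.09537 m^3 / 690.79839 m^2 = 0.00013805765 m. 1 nautical_mile = 1852 m, so 0.00013805765 m = 0.00013805765 / 1852 = 7.4545165e-08 nautical_mile ≈ 7.455e-08 nautical_mile (4 s.f.).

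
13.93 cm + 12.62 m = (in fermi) 1.276e+16. Check: 1 cm = 0.01 m, so 13.93 cm = 13.93 * 0.01 = 0.1393 m. 12.62 m is already in m. Sum: 0.1393 + 12.62 = 12.7593 m. 1 fermi = 1e-15 m, so 12.7593 m = 12.7593 / 1e-15 = 1.27593e+16 fermi ≈ 1.276e+16 fermi (4 s.f.).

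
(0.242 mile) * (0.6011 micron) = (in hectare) 1 mile = 1609.344 m, so 0.242 mile = 0.242 * 1609.344 = 389.46125 m. 1 micron = 1e-06 m, so 0.6011 micron = 0.6011 * 1e-06 = 6.011e-07 m. Combine: 389.46125 m * 6.011e-07 m = 0.00023410516 m^2. 1 hectare = 10000 m^2, so 0.00023410516 m^2 = 0.00023410516 / 10000 = 2.3410516e-08 hectare ≈ 2.341e-08 hectare (4 s.f.). Final answer: 2.341e-08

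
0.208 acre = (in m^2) 841.7. Check: 1 acre = 4046.8564 m^2, so 0.208 acre = 0.208 * 4046.8564 = 841.74614 m^2. Result: 841.74614 m^2 ≈ 841.7 m^2 (4 s.f.).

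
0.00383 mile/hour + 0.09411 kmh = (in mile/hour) 1 mile/hour = 0.44704 m/s, so 0.00383 mile/hour = 0.00383 * 0.44704 = 0.0017121632 m/s. 1 kmh = 0.27777778 m/s, so 0.09411 kmh = 0.09411 * 0.27777778 = 0.026141667 m/s. Sum: 0.0017121632 + 0.026141667 = 0.02785383 m/s. 1 mile/hour = 0.44704 m/s, so 0.02785383 m/s = 0.02785383 / 0.44704 = 0.062307243 mile/hour ≈ 0.06231 mile/hour (4 s.f.). Final answer: 0.06231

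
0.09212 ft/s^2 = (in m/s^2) 0.02808. Check: 1 ft/s^2 = 0.3048 m/s^2, so 0.09212 ft/s^2 = 0.09212 * 0.3048 = 0.028078176 m/s^2. Result: 0.028078176 m/s^2 ≈ 0.02808 m/s^2 (4 s.f.).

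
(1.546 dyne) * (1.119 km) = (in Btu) 1.64e-05. Check: 1 dyne = 1e-05 N, so 1.546 dyne = 1.546 * 1e-05 = 1.546e-05 N. 1 km = 1000 m, so 1.119 km = 1.119 * 1000 = 1119 m. Combine: 1.546e-05 N * 1119 m = 0.01729974 J. 1 Btu = 1055.0559 J, so 0.01729974 J = 0.01729974 / 1055.0559 = 1.639699e-05 Btu ≈ 1.64e-05 Btu (4 s.f.).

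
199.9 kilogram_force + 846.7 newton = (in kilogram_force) 286.2. Check: 1 kilogram_force = 9.80665 N, so 199.9 kilogram_force = 199.9 * 9.80665 = 1960.3493 N. 846.7 newton = 846.7 N. Sum: 1960.3493 + 846.7 = 2807.0493 N. 1 kilogram_force = 9.80665 N, so 2807.0493 N = 2807.0493 / 9.80665 = 286.23937 kilogram_force ≈ 286.2 kilogram_force (4 s.f.).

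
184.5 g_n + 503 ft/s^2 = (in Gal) 1 g_n = 9.80665 m/s^2, so 184.5 g_n = 184.5 * 9.80665 = 1809.3269 m/s^2. 1 ft/s^2 = 0.3048 m/s^2, so 503 ft/s^2 = 503 * 0.3048 = 153.3144 m/s^2. Sum: 1809.3269 + 153.3144 = 1962.6413 m/s^2. 1 Gal = 0.01 m/s^2, so 1962.6413 m/s^2 = 1962.6413 / 0.01 = 196264.13 Gal ≈ 1.963e+05 Gal (4 s.f.). Final answer: 1.963e+05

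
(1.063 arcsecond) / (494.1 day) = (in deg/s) 1 arcsecond = 4.8481368e-06 rad, so 1.063 arcsecond = 1.063 * 4.8481368e-06 = 5.1535694e-06 rad. 1 day = 86400 s, so 494.1 day = 494.1 * 86400 = 42690240 s. Combine: 5.1535694e-06 rad / 42690240 s = 1.2072009e-13 rad/s. 1 deg/s = 0.017453293 rad/s, so 1.2072009e-13 rad/s = 1.2072009e-13 / 0.017453293 = 6.9167514e-12 deg/s ≈ 6.917e-12 deg/s (4 s.f.). Final answer: 6.917e-12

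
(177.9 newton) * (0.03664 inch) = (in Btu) 177.9 newton = 177.9 N. 1 inch = 0.0254 m, so 0.03664 inch = 0.03664 * 0.0254 = 0.000930656 m. Combine: 177.9 N * 0.000930656 m = 0.1655637 J. 1 Btu = 1055.0559 J, so 0.1655637 J = 0.1655637 / 1055.0559 = 0.00015692411 Btu ≈ 0.0001569 Btu (4 s.f.). Final answer: 0.0001569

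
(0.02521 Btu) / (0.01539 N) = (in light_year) 1 Btu = 1055.0559 J, so 0.02521 Btu = 0.02521 * 1055.0559 = 26.597958 J. 0.01539 N is already in N. Combine: 26.597958 J / 0.01539 N = 1728.2624 m. 1 light_year = 9.4607305e+15 m, so 1728.2624 m = 1728.2624 / 9.4607305e+15 = 1.8267748e-13 light_year ≈ 1.827e-13 light_year (4 s.f.). Final answer: 1.827e-13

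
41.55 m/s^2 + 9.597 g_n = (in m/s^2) 41.55 m/s^2 is already in m/s^2. 1 g_n = 9.80665 m/s^2, so 9.597 g_n = 9.597 * 9.80665 = 94.11442 m/s^2. Sum: 41.55 + 94.11442 = 135.66442 m/s^2. Result: 135.66442 m/s^2 ≈ 135.7 m/s^2 (4 s.f.). Final answer: 135.7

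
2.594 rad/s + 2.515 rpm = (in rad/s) 2.857. Check: 2.594 rad/s is already in rad/s. 1 rpm = 0.10471976 rad/s, so 2.515 rpm = 2.515 * 0.10471976 = 0.26337018 rad/s. Sum: 2.594 + 0.26337018 = 2.8573702 rad/s. Result: 2.8573702 rad/s ≈ 2.857 rad/s (4 s.f.).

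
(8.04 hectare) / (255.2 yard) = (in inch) 1 hectare = 10000 m^2, so 8.04 hectare = 8.04 * 10000 = 80400 m^2. 1 yard = 0.9144 m, so 255.2 yard = 255.2 * 0.9144 = 233.35488 m. Combine: 80400 m^2 / 233.35488 m = 344.53961 m. 1 inch = 0.0254 m, so 344.53961 m = 344.53961 / 0.0254 = 13564.552 inch ≈ 1.356e+04 inch (4 s.f.). Final answer: 1.356e+04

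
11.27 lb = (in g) 5112. Check: 1 lb = 0.45359237 kg, so 11.27 lb = 11.27 * 0.45359237 = 5.111986 kg. 1 g = 0.001 kg, so 5.111986 kg = 5.111986 / 0.001 = 5111.986 g ≈ 5112 g (4 s.f.).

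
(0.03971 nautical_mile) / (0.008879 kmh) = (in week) 1 nautical_mile = 1852 m, so 0.03971 nautical_mile = 0.03971 * 1852 = 73.54292 m. 1 kmh = 0.27777778 m/s, so 0.008879 kmh = 0.008879 * 0.27777778 = 0.0024663889 m/s. Combine: 73.54292 m / 0.0024663889 m/s = 29818.055 s. 1 week = 604800 s, so 29818.055 s = 29818.055 / 604800 = 0.04930234 week ≈ 0.0493 week (4 s.f.). Final answer: 0.0493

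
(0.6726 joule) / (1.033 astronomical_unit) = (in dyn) 0.6726 joule = 0.6726 J. 1 astronomical_unit = 1.4959787e+11 m, so 1.033 astronomical_unit = 1.033 * 1.4959787e+11 = 1.545346e+11 m. Combine: 0.6726 J / 1.545346e+11 m = 4.3524233e-12 N. 1 dyn = 1e-05 N, so 4.3524233e-12 N = 4.3524233e-12 / 1e-05 = 4.3524233e-07 dyn ≈ 4.352e-07 dyn (4 s.f.). Final answer: 4.352e-07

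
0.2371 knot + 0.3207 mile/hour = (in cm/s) 1 knot = 0.51444444 m/s, so 0.2371 knot = 0.2371 * 0.51444444 = 0.12197478 m/s. 1 mile/hour = 0.44704 m/s, so 0.3207 mile/hour = 0.3207 * 0.44704 = 0.14336573 m/s. Sum: 0.12197478 + 0.14336573 = 0.26534051 m/s. 1 cm/s = 0.01 m/s, so 0.26534051 m/s = 0.26534051 / 0.01 = 26.534051 cm/s ≈ 26.53 cm/s (4 s.f.). Final answer: 26.53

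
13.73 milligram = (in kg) 1 milligram = 1e-06 kg, so 13.73 milligram = 13.73 * 1e-06 = 1.373e-05 kg. Result: 1.373e-05 kg. Final answer: 1.373e-05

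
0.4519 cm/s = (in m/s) 0.004519. Check: 1 cm/s = 0.01 m/s, so 0.4519 cm/s = 0.4519 * 0.01 = 0.004519 m/s. Result: 0.004519 m/s.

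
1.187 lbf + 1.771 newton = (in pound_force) 1.585. Check: 1 lbf = 4.4482216 N, so 1.187 lbf = 1.187 * 4.4482216 = 5.2800391 N. 1.771 newton = 1.771 N. Sum: 5.2800391 + 1.771 = 7.0510391 N. 1 pound_force = 4.4482216 N, so 7.0510391 N = 7.0510391 / 4.4482216 = 1.5851366 pound_force ≈ 1.585 pound_force (4 s.f.).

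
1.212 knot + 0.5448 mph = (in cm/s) 86.71. Check: 1 knot = 0.51444444 m/s, so 1.212 knot = 1.212 * 0.51444444 = 0.62350667 m/s. 1 mph = 0.44704 m/s, so 0.5448 mph = 0.5448 * 0.44704 = 0.24354739 m/s. Sum: 0.62350667 + 0.24354739 = 0.86705406 m/s. 1 cm/s = 0.01 m/s, so 0.86705406 m/s = 0.86705406 / 0.01 = 86.705406 cm/s ≈ 86.71 cm/s (4 s.f.).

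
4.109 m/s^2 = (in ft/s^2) 1 ft/s^2 = 0.3048 m/s^2, so 4.109 m/s^2 = 4.109 / 0.3048 = 13.480971 ft/s^2 ≈ 13.48 ft/s^2 (4 s.f.). Final answer: 13.48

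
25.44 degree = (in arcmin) 1 degree = 0.017453293 rad, so 25.44 degree = 25.44 * 0.017453293 = 0.44401176 rad. 1 arcmin = 0.00029088821 rad, so 0.44401176 rad = 0.44401176 / 0.00029088821 = 1526.4 arcmin ≈ 1526 arcmin (4 s.f.). Final answer: 1526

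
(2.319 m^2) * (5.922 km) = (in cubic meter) 1.373e+04. Check: 2.319 m^2 is already in m^2. 1 km = 1000 m, so 5.922 km = 5.922 * 1000 = 5922 m. Combine: 2.319 m^2 * 5922 m = 13733.118 m^3. 13733.118 m^3 = 13733.118 cubic meter ≈ 1.373e+04 cubic meter (4 s.f.).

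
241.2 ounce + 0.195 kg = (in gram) 1 ounce = 0.028349523 kg, so 241.2 ounce = 241.2 * 0.028349523 = 6.837905 kg. 0.195 kg is already in kg. Sum: 6.837905 + 0.195 = 7.032905 kg. 1 gram = 0.001 kg, so 7.032905 kg = 7.032905 / 0.001 = 7032.905 gram ≈ 7033 gram (4 s.f.). Final answer: 7033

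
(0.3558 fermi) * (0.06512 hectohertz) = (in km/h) 8.341e-15. Check: 1 fermi = 1e-15 m, so 0.3558 fermi = 0.3558 * 1e-15 = 3.558e-16 m. 1 hectohertz = 100 Hz, so 0.06512 hectohertz = 0.06512 * 100 = 6.512 Hz. Combine: 3.558e-16 m * 6.512 Hz = 2.3169696e-15 m/s. 1 km/h = 0.27777778 m/s, so 2.3169696e-15 m/s = 2.3169696e-15 / 0.27777778 = 8.3410906e-15 km/h ≈ 8.341e-15 km/h (4 s.f.).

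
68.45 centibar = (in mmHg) 513.4. Check: 1 centibar = 1000 Pa, so 68.45 centibar = 68.45 * 1000 = 68450 Pa. 1 mmHg = 133.32237 Pa, so 68450 Pa = 68450 / 133.32237 = 513.41722 mmHg ≈ 513.4 mmHg (4 s.f.).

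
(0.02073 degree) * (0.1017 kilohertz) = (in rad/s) 1 degree = 0.017453293 rad, so 0.02073 degree = 0.02073 * 0.017453293 = 0.00036180675 rad. 1 kilohertz = 1000 Hz, so 0.1017 kilohertz = 0.1017 * 1000 = 101.7 Hz. Combine: 0.00036180675 rad * 101.7 Hz = 0.036795747 rad/s. Result: 0.036795747 rad/s ≈ 0.0368 rad/s (4 s.f.). Final answer: 0.0368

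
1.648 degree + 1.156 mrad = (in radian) 1 degree = 0.017453293 rad, so 1.648 degree = 1.648 * 0.017453293 = 0.028763026 rad. 1 mrad = 0.001 rad, so 1.156 mrad = 1.156 * 0.001 = 0.001156 rad. Sum: 0.028763026 + 0.001156 = 0.029919026 rad. 0.029919026 rad = 0.029919026 radian ≈ 0.02992 radian (4 s.f.). Final answer: 0.02992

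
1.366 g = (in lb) 0.003012. Check: 1 g = 0.001 kg, so 1.366 g = 1.366 * 0.001 = 0.001366 kg. 1 lb = 0.45359237 kg, so 0.001366 kg = 0.001366 / 0.45359237 = 0.0030115145 lb ≈ 0.003012 lb (4 s.f.).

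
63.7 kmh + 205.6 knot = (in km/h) 1 kmh = 0.27777778 m/s, so 63.7 kmh = 63.7 * 0.27777778 = 17.694444 m/s. 1 knot = 0.51444444 m/s, so 205.6 knot = 205.6 * 0.51444444 = 105.76978 m/s. Sum: 17.694444 + 105.76978 = 123.46422 m/s. 1 km/h = 0.27777778 m/s, so 123.46422 m/s = 123.46422 / 0.27777778 = 444.4712 km/h ≈ 444.5 km/h (4 s.f.). Final answer: 444.5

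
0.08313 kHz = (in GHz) 1 kHz = 1000 Hz, so 0.08313 kHz = 0.08313 * 1000 = 83.13 Hz. 1 GHz = 1e+09 Hz, so 83.13 Hz = 83.13 / 1e+09 = 8.313e-08 GHz. Final answer: 8.313e-08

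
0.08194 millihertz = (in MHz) 1 millihertz = 0.001 Hz, so 0.08194 millihertz = 0.08194 * 0.001 = 8.194e-05 Hz. 1 MHz = 1000000 Hz, so 8.194e-05 Hz = 8.194e-05 / 1000000 = 8.194e-11 MHz. Final answer: 8.194e-11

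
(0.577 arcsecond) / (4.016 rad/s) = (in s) 6.966e-07. Check: 1 arcsecond = 4.8481368e-06 rad, so 0.577 arcsecond = 0.577 * 4.8481368e-06 = 2.7973749e-06 rad. 4.016 rad/s is already in rad/s. Combine: 2.7973749e-06 rad / 4.016 rad/s = 6.965575e-07 s. Result: 6.965575e-07 s ≈ 6.966e-07 s (4 s.f.).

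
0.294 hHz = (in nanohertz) 1 hHz = 100 Hz, so 0.294 hHz = 0.294 * 100 = 29.4 Hz. 1 nanohertz = 1e-09 Hz, so 29.4 Hz = 29.4 / 1e-09 = 2.94e+10 nanohertz. Final answer: 2.94e+10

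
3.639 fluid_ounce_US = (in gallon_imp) 1 fluid_ounce_US = 2.957353e-05 m^3, so 3.639 fluid_ounce_US = 3.639 * 2.957353e-05 = 0.00010761807 m^3. 1 gallon_imp = 0.00454609 m^3, so 0.00010761807 m^3 = 0.00010761807 / 0.00454609 = 0.023672667 gallon_imp ≈ 0.02367 gallon_imp (4 s.f.). Final answer: 0.02367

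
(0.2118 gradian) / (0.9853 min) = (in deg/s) 1 gradian = 0.015707963 rad, so 0.2118 gradian = 0.2118 * 0.015707963 = 0.0033269466 rad. 1 min = 60 s, so 0.9853 min = 0.9853 * 60 = 59.118 s. Combine: 0.0033269466 rad / 59.118 s = 5.6276373e-05 rad/s. 1 deg/s = 0.017453293 rad/s, so 5.6276373e-05 rad/s = 5.6276373e-05 / 0.017453293 = 0.0032243987 deg/s ≈ 0.003224 deg/s (4 s.f.). Final answer: 0.003224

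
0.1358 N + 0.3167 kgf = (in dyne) 3.242e+05. Check: 0.1358 N is already in N. 1 kgf = 9.80665 N, so 0.3167 kgf = 0.3167 * 9.80665 = 3.1057661 N. Sum: 0.1358 + 3.1057661 = 3.2415661 N. 1 dyne = 1e-05 N, so 3.2415661 N = 3.2415661 / 1e-05 = 324156.61 dyne ≈ 3.242e+05 dyne (4 s.f.).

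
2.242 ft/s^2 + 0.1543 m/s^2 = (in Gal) 83.77. Check: 1 ft/s^2 = 0.3048 m/s^2, so 2.242 ft/s^2 = 2.242 * 0.3048 = 0.6833616 m/s^2. 0.1543 m/s^2 is already in m/s^2. Sum: 0.6833616 + 0.1543 = 0.8376616 m/s^2. 1 Gal = 0.01 m/s^2, so 0.8376616 m/s^2 = 0.8376616 / 0.01 = 83.76616 Gal ≈ 83.77 Gal (4 s.f.).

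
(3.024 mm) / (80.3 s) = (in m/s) 1 mm = 0.001 m, so 3.024 mm = 3.024 * 0.001 = 0.003024 m. 80.3 s is already in s. Combine: 0.003024 m / 80.3 s = 3.765878e-05 m/s. Result: 3.765878e-05 m/s ≈ 3.766e-05 m/s (4 s.f.). Final answer: 3.766e-05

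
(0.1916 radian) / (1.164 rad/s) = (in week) 2.722e-07. Check: 0.1916 radian = 0.1916 rad. 1.164 rad/s is already in rad/s. Combine: 0.1916 rad / 1.164 rad/s = 0.16460481 s. 1 week = 604800 s, so 0.16460481 s = 0.16460481 / 604800 = 2.7216404e-07 week ≈ 2.722e-07 week (4 s.f.).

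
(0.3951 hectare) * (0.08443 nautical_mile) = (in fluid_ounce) 2.089e+10. Check: 1 hectare = 10000 m^2, so 0.3951 hectare = 0.3951 * 10000 = 3951 m^2. 1 nautical_mile = 1852 m, so 0.08443 nautical_mile = 0.08443 * 1852 = 156.36436 m. Combine: 3951 m^2 * 156.36436 m = 617795.59 m^3. 1 fluid_ounce = 2.957353e-05 m^3, so 617795.59 m^3 = 617795.59 / 2.957353e-05 = 2.0890154e+10 fluid_ounce ≈ 2.089e+10 fluid_ounce (4 s.f.).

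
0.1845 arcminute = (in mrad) 0.05367. Check: 1 arcminute = 0.00029088821 rad, so 0.1845 arcminute = 0.1845 * 0.00029088821 = 5.3668874e-05 rad. 1 mrad = 0.001 rad, so 5.3668874e-05 rad = 5.3668874e-05 / 0.001 = 0.053668874 mrad ≈ 0.05367 mrad (4 s.f.).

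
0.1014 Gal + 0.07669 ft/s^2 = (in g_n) 1 Gal = 0.01 m/s^2, so 0.1014 Gal = 0.1014 * 0.01 = 0.001014 m/s^2. 1 ft/s^2 = 0.3048 m/s^2, so 0.07669 ft/s^2 = 0.07669 * 0.3048 = 0.023375112 m/s^2. Sum: 0.001014 + 0.023375112 = 0.024389112 m/s^2. 1 g_n = 9.80665 m/s^2, so 0.024389112 m/s^2 = 0.024389112 / 9.80665 = 0.0024869973 g_n ≈ 0.002487 g_n (4 s.f.). Final answer: 0.002487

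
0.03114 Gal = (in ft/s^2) 1 Gal = 0.01 m/s^2, so 0.03114 Gal = 0.03114 * 0.01 = 0.0003114 m/s^2. 1 ft/s^2 = 0.3048 m/s^2, so 0.0003114 m/s^2 = 0.0003114 / 0.3048 = 0.0010216535 ft/s^2 ≈ 0.001022 ft/s^2 (4 s.f.). Final answer: 0.001022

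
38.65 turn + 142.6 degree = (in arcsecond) 5.06e+07. Check: 1 turn = 6.2831853 rad, so 38.65 turn = 38.65 * 6.2831853 = 242.84511 rad. 1 degree = 0.017453293 rad, so 142.6 degree = 142.6 * 0.017453293 = 2.4888395 rad. Sum: 242.84511 + 2.4888395 = 245.33395 rad. 1 arcsecond = 4.8481368e-06 rad, so 245.33395 rad = 245.33395 / 4.8481368e-06 = 50603760 arcsecond ≈ 5.06e+07 arcsecond (4 s.f.).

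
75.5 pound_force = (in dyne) 1 pound_force = 4.4482216 N, so 75.5 pound_force = 75.5 * 4.4482216 = 335.84073 N. 1 dyne = 1e-05 N, so 335.84073 N = 335.84073 / 1e-05 = 33584073 dyne ≈ 3.358e+07 dyne (4 s.f.). Final answer: 3.358e+07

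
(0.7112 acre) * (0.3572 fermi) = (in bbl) 1 acre = 4046.8564 m^2, so 0.7112 acre = 0.7112 * 4046.8564 = 2878.1243 m^2. 1 fermi = 1e-15 m, so 0.3572 fermi = 0.3572 * 1e-15 = 3.572e-16 m. Combine: 2878.1243 m^2 * 3.572e-16 m = 1.028066e-12 m^3. 1 bbl = 0.15898729 m^3, so 1.028066e-12 m^3 = 1.028066e-12 / 0.15898729 = 6.4663406e-12 bbl ≈ 6.466e-12 bbl (4 s.f.). Final answer: 6.466e-12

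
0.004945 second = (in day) 0.004945 second = 0.004945 s. 1 day = 86400 s, so 0.004945 s = 0.004945 / 86400 = 5.7233796e-08 day ≈ 5.723e-08 day (4 s.f.). Final answer: 5.723e-08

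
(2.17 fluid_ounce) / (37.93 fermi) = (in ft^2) 1 fluid_ounce = 2.957353e-05 m^3, so 2.17 fluid_ounce = 2.17 * 2.957353e-05 = 6.4174559e-05 m^3. 1 fermi = 1e-15 m, so 37.93 fermi = 37.93 * 1e-15 = 3.793e-14 m. Combine: 6.4174559e-05 m^3 / 3.793e-14 m = 1.6919209e+09 m^2. 1 ft^2 = 0.09290304 m^2, so 1.6919209e+09 m^2 = 1.6919209e+09 / 0.09290304 = 1.8211685e+10 ft^2 ≈ 1.821e+10 ft^2 (4 s.f.). Final answer: 1.821e+10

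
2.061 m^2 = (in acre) 1 acre = 4046.8564 m^2, so 2.061 m^2 = 2.061 / 4046.8564 = 0.00050928419 acre ≈ 0.0005093 acre (4 s.f.). Final answer: 0.0005093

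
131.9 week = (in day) 1 week = 604800 s, so 131.9 week = 131.9 * 604800 = 79773120 s. 1 day = 86400 s, so 79773120 s = 79773120 / 86400 = 923.3 day. Final answer: 923.3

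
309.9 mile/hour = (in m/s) 138.5. Check: 1 mile/hour = 0.44704 m/s, so 309.9 mile/hour = 309.9 * 0.44704 = 138.5377 m/s. Result: 138.5377 m/s ≈ 138.5 m/s (4 s.f.).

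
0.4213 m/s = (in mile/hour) 0.9424. Check: 1 mile/hour = 0.44704 m/s, so 0.4213 m/s = 0.4213 / 0.44704 = 0.94242126 mile/hour ≈ 0.9424 mile/hour (4 s.f.).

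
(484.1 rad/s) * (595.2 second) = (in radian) 2.881e+05. Check: 484.1 rad/s is already in rad/s. 595.2 second = 595.2 s. Combine: 484.1 rad/s * 595.2 s = 288136.32 rad. 288136.32 rad = 288136.32 radian ≈ 2.881e+05 radian (4 s.f.).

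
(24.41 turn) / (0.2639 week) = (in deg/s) 1 turn = 6.2831853 rad, so 24.41 turn = 24.41 * 6.2831853 = 153.37255 rad. 1 week = 604800 s, so 0.2639 week = 0.2639 * 604800 = 159606.72 s. Combine: 153.37255 rad / 159606.72 s = 0.00096094045 rad/s. 1 deg/s = 0.017453293 rad/s, so 0.00096094045 rad/s = 0.00096094045 / 0.017453293 = 0.055057832 deg/s ≈ 0.05506 deg/s (4 s.f.). Final answer: 0.05506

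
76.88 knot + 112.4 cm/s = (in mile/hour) 90.99. Check: 1 knot = 0.51444444 m/s, so 76.88 knot = 76.88 * 0.51444444 = 39.550489 m/s. 1 cm/s = 0.01 m/s, so 112.4 cm/s = 112.4 * 0.01 = 1.124 m/s. Sum: 39.550489 + 1.124 = 40.674489 m/s. 1 mile/hour = 0.44704 m/s, so 40.674489 m/s = 40.674489 / 0.44704 = 90.98624 mile/hour ≈ 90.99 mile/hour (4 s.f.).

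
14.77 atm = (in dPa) 1.497e+07. Check: 1 atm = 101325 Pa, so 14.77 atm = 14.77 * 101325 = 1496570.2 Pa. 1 dPa = 0.1 Pa, so 1496570.2 Pa = 1496570.2 / 0.1 = 14965702 dPa ≈ 1.497e+07 dPa (4 s.f.).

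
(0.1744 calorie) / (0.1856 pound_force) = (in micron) 8.838e+05. Check: 1 calorie = 4.184 J, so 0.1744 calorie = 0.1744 * 4.184 = 0.7296896 J. 1 pound_force = 4.4482216 N, so 0.1856 pound_force = 0.1856 * 4.4482216 = 0.82558993 N. Combine: 0.7296896 J / 0.82558993 N = 0.88384024 m. 1 micron = 1e-06 m, so 0.88384024 m = 0.88384024 / 1e-06 = 883840.24 micron ≈ 8.838e+05 micron (4 s.f.).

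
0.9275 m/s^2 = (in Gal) 92.75. Check: 1 Gal = 0.01 m/s^2, so 0.9275 m/s^2 = 0.9275 / 0.01 = 92.75 Gal.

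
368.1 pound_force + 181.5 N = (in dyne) 1.819e+08. Check: 1 pound_force = 4.4482216 N, so 368.1 pound_force = 368.1 * 4.4482216 = 1637.3904 N. 181.5 N is already in N. Sum: 1637.3904 + 181.5 = 1818.8904 N. 1 dyne = 1e-05 N, so 1818.8904 N = 1818.8904 / 1e-05 = 1.8188904e+08 dyne ≈ 1.819e+08 dyne (4 s.f.).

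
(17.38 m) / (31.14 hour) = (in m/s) 0.000155. Check: 17.38 m is already in m. 1 hour = 3600 s, so 31.14 hour = 31.14 * 3600 = 112104 s. Combine: 17.38 m / 112104 s = 0.00015503461 m/s. Result: 0.00015503461 m/s ≈ 0.000155 m/s (4 s.f.).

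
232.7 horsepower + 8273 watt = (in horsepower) 243.8. Check: 1 horsepower = 745.69987 W, so 232.7 horsepower = 232.7 * 745.69987 = 173524.36 W. 8273 watt = 8273 W. Sum: 173524.36 + 8273 = 181797.36 W. 1 horsepower = 745.69987 W, so 181797.36 W = 181797.36 / 745.69987 = 243.79428 horsepower ≈ 243.8 horsepower (4 s.f.).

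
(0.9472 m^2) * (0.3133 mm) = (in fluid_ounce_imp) 10.44. Check: 0.9472 m^2 is already in m^2. 1 mm = 0.001 m, so 0.3133 mm = 0.3133 * 0.001 = 0.0003133 m. Combine: 0.9472 m^2 * 0.0003133 m = 0.00029675776 m^3. 1 fluid_ounce_imp = 2.8413063e-05 m^3, so 0.00029675776 m^3 = 0.00029675776 / 2.8413063e-05 = 10.444413 fluid_ounce_imp ≈ 10.44 fluid_ounce_imp (4 s.f.).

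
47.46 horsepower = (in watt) 1 horsepower = 745.69987 W, so 47.46 horsepower = 47.46 * 745.69987 = 35390.916 W. 35390.916 W = 35390.916 watt ≈ 3.539e+04 watt (4 s.f.). Final answer: 3.539e+04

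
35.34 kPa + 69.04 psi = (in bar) 5.114. Check: 1 kPa = 1000 Pa, so 35.34 kPa = 35.34 * 1000 = 35340 Pa. 1 psi = 6894.7573 Pa, so 69.04 psi = 69.04 * 6894.7573 = 476014.04 Pa. Sum: 35340 + 476014.04 = 511354.04 Pa. 1 bar = 100000 Pa, so 511354.04 Pa = 511354.04 / 100000 = 5.1135404 bar ≈ 5.114 bar (4 s.f.).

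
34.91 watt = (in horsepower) 34.91 watt = 34.91 W. 1 horsepower = 745.69987 W, so 34.91 W = 34.91 / 745.69987 = 0.046815081 horsepower ≈ 0.04682 horsepower (4 s.f.). Final answer: 0.04682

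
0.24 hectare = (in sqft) 2.583e+04. Check: 1 hectare = 10000 m^2, so 0.24 hectare = 0.24 * 10000 = 2400 m^2. 1 sqft = 0.09290304 m^2, so 2400 m^2 = 2400 / 0.09290304 = 25833.385 sqft ≈ 2.583e+04 sqft (4 s.f.).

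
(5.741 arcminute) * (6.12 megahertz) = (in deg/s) 5.856e+05. Check: 1 arcminute = 0.00029088821 rad, so 5.741 arcminute = 5.741 * 0.00029088821 = 0.0016699892 rad. 1 megahertz = 1000000 Hz, so 6.12 megahertz = 6.12 * 1000000 = 6120000 Hz. Combine: 0.0016699892 rad * 6120000 Hz = 10220.334 rad/s. 1 deg/s = 0.017453293 rad/s, so 10220.334 rad/s = 10220.334 / 0.017453293 = 585582 deg/s ≈ 5.856e+05 deg/s (4 s.f.).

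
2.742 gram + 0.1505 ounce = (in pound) 1 gram = 0.001 kg, so 2.742 gram = 2.742 * 0.001 = 0.002742 kg. 1 ounce = 0.028349523 kg, so 0.1505 ounce = 0.1505 * 0.028349523 = 0.0042666032 kg. Sum: 0.002742 + 0.0042666032 = 0.0070086032 kg. 1 pound = 0.45359237 kg, so 0.0070086032 kg = 0.0070086032 / 0.45359237 = 0.015451325 pound ≈ 0.01545 pound (4 s.f.). Final answer: 0.01545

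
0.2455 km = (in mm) 2.455e+05. Check: 1 km = 1000 m, so 0.2455 km = 0.2455 * 1000 = 245.5 m. 1 mm = 0.001 m, so 245.5 m = 245.5 / 0.001 = 245500 mm ≈ 2.455e+05 mm (4 s.f.).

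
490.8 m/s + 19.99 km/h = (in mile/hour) 490.8 m/s is already in m/s. 1 km/h = 0.27777778 m/s, so 19.99 km/h = 19.99 * 0.27777778 = 5.5527778 m/s. Sum: 490.8 + 5.5527778 = 496.35278 m/s. 1 mile/hour = 0.44704 m/s, so 496.35278 m/s = 496.35278 / 0.44704 = 1110.3095 mile/hour ≈ 1110 mile/hour (4 s.f.). Final answer: 1110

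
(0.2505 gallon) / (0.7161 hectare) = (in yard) 1.448e-07. Check: 1 gallon = 0.0037854118 m^3, so 0.2505 gallon = 0.2505 * 0.0037854118 = 0.00094824565 m^3. 1 hectare = 10000 m^2, so 0.7161 hectare = 0.7161 * 10000 = 7161 m^2. Combine: 0.00094824565 m^3 / 7161 m^2 = 1.3241805e-07 m. 1 yard = 0.9144 m, so 1.3241805e-07 m = 1.3241805e-07 / 0.9144 = 1.4481414e-07 yard ≈ 1.448e-07 yard (4 s.f.).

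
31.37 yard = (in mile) 0.01782. Check: 1 yard = 0.9144 m, so 31.37 yard = 31.37 * 0.9144 = 28.684728 m. 1 mile = 1609.344 m, so 28.684728 m = 28.684728 / 1609.344 = 0.017823864 mile ≈ 0.01782 mile (4 s.f.).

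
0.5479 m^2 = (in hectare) 5.479e-05. Check: 1 hectare = 10000 m^2, so 0.5479 m^2 = 0.5479 / 10000 = 5.479e-05 hectare.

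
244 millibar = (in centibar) 24.4. Check: 1 millibar = 100 Pa, so 244 millibar = 244 * 100 = 24400 Pa. 1 centibar = 1000 Pa, so 24400 Pa = 24400 / 1000 = 24.4 centibar.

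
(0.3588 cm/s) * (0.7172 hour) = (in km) 1 cm/s = 0.01 m/s, so 0.3588 cm/s = 0.3588 * 0.01 = 0.003588 m/s. 1 hour = 3600 s, so 0.7172 hour = 0.7172 * 3600 = 2581.92 s. Combine: 0.003588 m/s * 2581.92 s = 9.263929 m. 1 km = 1000 m, so 9.263929 m = 9.263929 / 1000 = 0.009263929 km ≈ 0.009264 km (4 s.f.). Final answer: 0.009264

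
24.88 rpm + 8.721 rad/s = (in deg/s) 649. Check: 1 rpm = 0.10471976 rad/s, so 24.88 rpm = 24.88 * 0.10471976 = 2.6054275 rad/s. 8.721 rad/s is already in rad/s. Sum: 2.6054275 + 8.721 = 11.326428 rad/s. 1 deg/s = 0.017453293 rad/s, so 11.326428 rad/s = 11.326428 / 0.017453293 = 648.95649 deg/s ≈ 649 deg/s (4 s.f.).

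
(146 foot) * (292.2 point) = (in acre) 0.001134. Check: 1 foot = 0.3048 m, so 146 foot = 146 * 0.3048 = 44.5008 m. 1 point = 0.00035277778 m, so 292.2 point = 292.2 * 0.00035277778 = 0.10308167 m. Combine: 44.5008 m * 0.10308167 m = 4.5872166 m^2. 1 acre = 4046.8564 m^2, so 4.5872166 m^2 = 4.5872166 / 4046.8564 = 0.0011335259 acre ≈ 0.001134 acre (4 s.f.).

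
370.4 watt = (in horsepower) 370.4 watt = 370.4 W. 1 horsepower = 745.69987 W, so 370.4 W = 370.4 / 745.69987 = 0.49671458 horsepower ≈ 0.4967 horsepower (4 s.f.). Final answer: 0.4967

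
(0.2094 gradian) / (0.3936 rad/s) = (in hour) 2.321e-06. Check: 1 gradian = 0.015707963 rad, so 0.2094 gradian = 0.2094 * 0.015707963 = 0.0032892475 rad. 0.3936 rad/s is already in rad/s. Combine: 0.0032892475 rad / 0.3936 rad/s = 0.008356828 s. 1 hour = 3600 s, so 0.008356828 s = 0.008356828 / 3600 = 2.3213411e-06 hour ≈ 2.321e-06 hour (4 s.f.).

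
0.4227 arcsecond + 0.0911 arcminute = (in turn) 4.544e-06. Check: 1 arcsecond = 4.8481368e-06 rad, so 0.4227 arcsecond = 0.4227 * 4.8481368e-06 = 2.0493074e-06 rad. 1 arcminute = 0.00029088821 rad, so 0.0911 arcminute = 0.0911 * 0.00029088821 = 2.6499916e-05 rad. Sum: 2.0493074e-06 + 2.6499916e-05 = 2.8549223e-05 rad. 1 turn = 6.2831853 rad, so 2.8549223e-05 rad = 2.8549223e-05 / 6.2831853 = 4.54375e-06 turn ≈ 4.544e-06 turn (4 s.f.).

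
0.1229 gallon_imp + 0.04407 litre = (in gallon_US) 1 gallon_imp = 0.00454609 m^3, so 0.1229 gallon_imp = 0.1229 * 0.00454609 = 0.00055871446 m^3. 1 litre = 0.001 m^3, so 0.04407 litre = 0.04407 * 0.001 = 4.407e-05 m^3. Sum: 0.00055871446 + 4.407e-05 = 0.00060278446 m^3. 1 gallon_US = 0.0037854118 m^3, so 0.00060278446 m^3 = 0.00060278446 / 0.0037854118 = 0.15923881 gallon_US ≈ 0.1592 gallon_US (4 s.f.). Final answer: 0.1592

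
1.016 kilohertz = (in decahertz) 1 kilohertz = 1000 Hz, so 1.016 kilohertz = 1.016 * 1000 = 1016 Hz. 1 decahertz = 10 Hz, so 1016 Hz = 1016 / 10 = 101.6 decahertz. Final answer: 101.6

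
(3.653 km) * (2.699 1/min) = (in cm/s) 1 km = 1000 m, so 3.653 km = 3.653 * 1000 = 3653 m. 1 1/min = 0.016666667 Hz, so 2.699 1/min = 2.699 * 0.016666667 = 0.044983333 Hz. Combine: 3653 m * 0.044983333 Hz = 164.32412 m/s. 1 cm/s = 0.01 m/s, so 164.32412 m/s = 164.32412 / 0.01 = 16432.412 cm/s ≈ 1.643e+04 cm/s (4 s.f.). Final answer: 1.643e+04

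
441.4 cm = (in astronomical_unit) 1 cm = 0.01 m, so 441.4 cm = 441.4 * 0.01 = 4.414 m. 1 astronomical_unit = 1.4959787e+11 m, so 4.414 m = 4.414 / 1.4959787e+11 = 2.9505768e-11 astronomical_unit ≈ 2.951e-11 astronomical_unit (4 s.f.). Final answer: 2.951e-11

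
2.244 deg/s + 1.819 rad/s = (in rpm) 17.74. Check: 1 deg/s = 0.017453293 rad/s, so 2.244 deg/s = 2.244 * 0.017453293 = 0.039165188 rad/s. 1.819 rad/s is already in rad/s. Sum: 0.039165188 + 1.819 = 1.8581652 rad/s. 1 rpm = 0.10471976 rad/s, so 1.8581652 rad/s = 1.8581652 / 0.10471976 = 17.74417 rpm ≈ 17.74 rpm (4 s.f.).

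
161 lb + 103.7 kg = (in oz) 1 lb = 0.45359237 kg, so 161 lb = 161 * 0.45359237 = 73.028372 kg. 103.7 kg is already in kg. Sum: 73.028372 + 103.7 = 176.72837 kg. 1 oz = 0.028349523 kg, so 176.72837 kg = 176.72837 / 0.028349523 = 6233.9099 oz ≈ 6234 oz (4 s.f.). Final answer: 6234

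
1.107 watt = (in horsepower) 0.001485. Check: 1.107 watt = 1.107 W. 1 horsepower = 745.69987 W, so 1.107 W = 1.107 / 745.69987 = 0.0014845115 horsepower ≈ 0.001485 horsepower (4 s.f.).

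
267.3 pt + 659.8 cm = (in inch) 263.5. Check: 1 pt = 0.00035277778 m, so 267.3 pt = 267.3 * 0.00035277778 = 0.0942975 m. 1 cm = 0.01 m, so 659.8 cm = 659.8 * 0.01 = 6.598 m. Sum: 0.0942975 + 6.598 = 6.6922975 m. 1 inch = 0.0254 m, so 6.6922975 m = 6.6922975 / 0.0254 = 263.47628 inch ≈ 263.5 inch (4 s.f.).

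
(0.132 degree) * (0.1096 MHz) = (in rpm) 1 degree = 0.017453293 rad, so 0.132 degree = 0.132 * 0.017453293 = 0.0023038346 rad. 1 MHz = 1000000 Hz, so 0.1096 MHz = 0.1096 * 1000000 = 109600 Hz. Combine: 0.0023038346 rad * 109600 Hz = 252.50027 rad/s. 1 rpm = 0.10471976 rad/s, so 252.50027 rad/s = 252.50027 / 0.10471976 = 2411.2 rpm ≈ 2411 rpm (4 s.f.). Final answer: 2411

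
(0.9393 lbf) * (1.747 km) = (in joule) 7299. Check: 1 lbf = 4.4482216 N, so 0.9393 lbf = 0.9393 * 4.4482216 = 4.1782146 N. 1 km = 1000 m, so 1.747 km = 1.747 * 1000 = 1747 m. Combine: 4.1782146 N * 1747 m = 7299.3408 J. 7299.3408 J = 7299.3408 joule ≈ 7299 joule (4 s.f.).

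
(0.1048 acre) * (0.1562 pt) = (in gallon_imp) 1 acre = 4046.8564 m^2, so 0.1048 acre = 0.1048 * 4046.8564 = 424.11055 m^2. 1 pt = 0.00035277778 m, so 0.1562 pt = 0.1562 * 0.00035277778 = 5.5103889e-05 m. Combine: 424.11055 m^2 * 5.5103889e-05 m = 0.023370141 m^3. 1 gallon_imp = 0.00454609 m^3, so 0.023370141 m^3 = 0.023370141 / 0.00454609 = 5.1407123 gallon_imp ≈ 5.141 gallon_imp (4 s.f.). Final answer: 5.141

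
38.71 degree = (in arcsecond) 1.394e+05. Check: 1 degree = 0.017453293 rad, so 38.71 degree = 38.71 * 0.017453293 = 0.67561695 rad. 1 arcsecond = 4.8481368e-06 rad, so 0.67561695 rad = 0.67561695 / 4.8481368e-06 = 139356 arcsecond ≈ 1.394e+05 arcsecond (4 s.f.).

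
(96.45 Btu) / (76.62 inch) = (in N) 5.229e+04. Check: 1 Btu = 1055.0559 J, so 96.45 Btu = 96.45 * 1055.0559 = 101760.14 J. 1 inch = 0.0254 m, so 76.62 inch = 76.62 * 0.0254 = 1.946148 m. Combine: 101760.14 J / 1.946148 m = 52287.974 N. Result: 52287.974 N ≈ 5.229e+04 N (4 s.f.).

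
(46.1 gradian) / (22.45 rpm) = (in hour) 8.556e-05. Check: 1 gradian = 0.015707963 rad, so 46.1 gradian = 46.1 * 0.015707963 = 0.72413711 rad. 1 rpm = 0.10471976 rad/s, so 22.45 rpm = 22.45 * 0.10471976 = 2.3509585 rad/s. Combine: 0.72413711 rad / 2.3509585 rad/s = 0.30801782 s. 1 hour = 3600 s, so 0.30801782 s = 0.30801782 / 3600 = 8.5560505e-05 hour ≈ 8.556e-05 hour (4 s.f.).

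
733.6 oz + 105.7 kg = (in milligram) 1 oz = 0.028349523 kg, so 733.6 oz = 733.6 * 0.028349523 = 20.79721 kg. 105.7 kg is already in kg. Sum: 20.79721 + 105.7 = 126.49721 kg. 1 milligram = 1e-06 kg, so 126.49721 kg = 126.49721 / 1e-06 = 1.2649721e+08 milligram ≈ 1.265e+08 milligram (4 s.f.). Final answer: 1.265e+08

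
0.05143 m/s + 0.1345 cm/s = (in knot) 0.1026. Check: 0.05143 m/s is already in m/s. 1 cm/s = 0.01 m/s, so 0.1345 cm/s = 0.1345 * 0.01 = 0.001345 m/s. Sum: 0.05143 + 0.001345 = 0.052775 m/s. 1 knot = 0.51444444 m/s, so 0.052775 m/s = 0.052775 / 0.51444444 = 0.10258639 knot ≈ 0.1026 knot (4 s.f.).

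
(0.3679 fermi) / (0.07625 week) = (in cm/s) 1 fermi = 1e-15 m, so 0.3679 fermi = 0.3679 * 1e-15 = 3.679e-16 m. 1 week = 604800 s, so 0.07625 week = 0.07625 * 604800 = 46116 s. Combine: 3.679e-16 m / 46116 s = 7.9777084e-21 m/s. 1 cm/s = 0.01 m/s, so 7.9777084e-21 m/s = 7.9777084e-21 / 0.01 = 7.9777084e-19 cm/s ≈ 7.978e-19 cm/s (4 s.f.). Final answer: 7.978e-19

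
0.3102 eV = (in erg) 1 eV = 1.6021766e-19 J, so 0.3102 eV = 0.3102 * 1.6021766e-19 = 4.9699519e-20 J. 1 erg = 1e-07 J, so 4.9699519e-20 J = 4.9699519e-20 / 1e-07 = 4.9699519e-13 erg ≈ 4.97e-13 erg (4 s.f.). Final answer: 4.97e-13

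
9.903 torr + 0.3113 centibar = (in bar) 1 torr = 133.32237 Pa, so 9.903 torr = 9.903 * 133.32237 = 1320.2914 Pa. 1 centibar = 1000 Pa, so 0.3113 centibar = 0.3113 * 1000 = 311.3 Pa. Sum: 1320.2914 + 311.3 = 1631.5914 Pa. 1 bar = 100000 Pa, so 1631.5914 Pa = 1631.5914 / 100000 = 0.016315914 bar ≈ 0.01632 bar (4 s.f.). Final answer: 0.01632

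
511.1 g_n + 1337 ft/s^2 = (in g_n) 552.7. Check: 1 g_n = 9.80665 m/s^2, so 511.1 g_n = 511.1 * 9.80665 = 5012.1788 m/s^2. 1 ft/s^2 = 0.3048 m/s^2, so 1337 ft/s^2 = 1337 * 0.3048 = 407.5176 m/s^2. Sum: 5012.1788 + 407.5176 = 5419.6964 m/s^2. 1 g_n = 9.80665 m/s^2, so 5419.6964 m/s^2 = 5419.6964 / 9.80665 = 552.65523 g_n ≈ 552.7 g_n (4 s.f.).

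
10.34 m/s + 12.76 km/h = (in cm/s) 10.34 m/s is already in m/s. 1 km/h = 0.27777778 m/s, so 12.76 km/h = 12.76 * 0.27777778 = 3.5444444 m/s. Sum: 10.34 + 3.5444444 = 13.884444 m/s. 1 cm/s = 0.01 m/s, so 13.884444 m/s = 13.884444 / 0.01 = 1388.4444 cm/s ≈ 1388 cm/s (4 s.f.). Final answer: 1388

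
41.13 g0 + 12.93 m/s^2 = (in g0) 42.45. Check: 1 g0 = 9.80665 m/s^2, so 41.13 g0 = 41.13 * 9.80665 = 403.34751 m/s^2. 12.93 m/s^2 is already in m/s^2. Sum: 403.34751 + 12.93 = 416.27751 m/s^2. 1 g0 = 9.80665 m/s^2, so 416.27751 m/s^2 = 416.27751 / 9.80665 = 42.448493 g0 ≈ 42.45 g0 (4 s.f.).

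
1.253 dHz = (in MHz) 1 dHz = 0.1 Hz, so 1.253 dHz = 1.253 * 0.1 = 0.1253 Hz. 1 MHz = 1000000 Hz, so 0.1253 Hz = 0.1253 / 1000000 = 1.253e-07 MHz. Final answer: 1.253e-07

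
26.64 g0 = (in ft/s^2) 857.1. Check: 1 g0 = 9.80665 m/s^2, so 26.64 g0 = 26.64 * 9.80665 = 261.24916 m/s^2. 1 ft/s^2 = 0.3048 m/s^2, so 261.24916 m/s^2 = 261.24916 / 0.3048 = 857.11665 ft/s^2 ≈ 857.1 ft/s^2 (4 s.f.).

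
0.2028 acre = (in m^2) 1 acre = 4046.8564 m^2, so 0.2028 acre = 0.2028 * 4046.8564 = 820.70248 m^2. Result: 820.70248 m^2 ≈ 820.7 m^2 (4 s.f.). Final answer: 820.7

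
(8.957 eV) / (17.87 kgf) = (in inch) 1 eV = 1.6021766e-19 J, so 8.957 eV = 8.957 * 1.6021766e-19 = 1.4350696e-18 J. 1 kgf = 9.80665 N, so 17.87 kgf = 17.87 * 9.80665 = 175.24484 N. Combine: 1.4350696e-18 J / 175.24484 N = 8.188941e-21 m. 1 inch = 0.0254 m, so 8.188941e-21 m = 8.188941e-21 / 0.0254 = 3.2239925e-19 inch ≈ 3.224e-19 inch (4 s.f.). Final answer: 3.224e-19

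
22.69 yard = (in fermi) 2.075e+16. Check: 1 yard = 0.9144 m, so 22.69 yard = 22.69 * 0.9144 = 20.747736 m. 1 fermi = 1e-15 m, so 20.747736 m = 20.747736 / 1e-15 = 2.0747736e+16 fermi ≈ 2.075e+16 fermi (4 s.f.).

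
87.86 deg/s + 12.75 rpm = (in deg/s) 164.4. Check: 1 deg/s = 0.017453293 rad/s, so 87.86 deg/s = 87.86 * 0.017453293 = 1.5334463 rad/s. 1 rpm = 0.10471976 rad/s, so 12.75 rpm = 12.75 * 0.10471976 = 1.3351769 rad/s. Sum: 1.5334463 + 1.3351769 = 2.8686232 rad/s. 1 deg/s = 0.017453293 rad/s, so 2.8686232 rad/s = 2.8686232 / 0.017453293 = 164.36 deg/s ≈ 164.4 deg/s (4 s.f.).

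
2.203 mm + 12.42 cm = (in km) 0.0001264. Check: 1 mm = 0.001 m, so 2.203 mm = 2.203 * 0.001 = 0.002203 m. 1 cm = 0.01 m, so 12.42 cm = 12.42 * 0.01 = 0.1242 m. Sum: 0.002203 + 0.1242 = 0.126403 m. 1 km = 1000 m, so 0.126403 m = 0.126403 / 1000 = 0.000126403 km ≈ 0.0001264 km (4 s.f.).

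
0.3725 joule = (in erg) 3.725e+06. Check: 0.3725 joule = 0.3725 J. 1 erg = 1e-07 J, so 0.3725 J = 0.3725 / 1e-07 = 3725000 erg ≈ 3.725e+06 erg (4 s.f.).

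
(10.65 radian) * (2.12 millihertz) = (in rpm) 0.2156. Check: 10.65 radian = 10.65 rad. 1 millihertz = 0.001 Hz, so 2.12 millihertz = 2.12 * 0.001 = 0.00212 Hz. Combine: 10.65 rad * 0.00212 Hz = 0.022578 rad/s. 1 rpm = 0.10471976 rad/s, so 0.022578 rad/s = 0.022578 / 0.10471976 = 0.21560402 rpm ≈ 0.2156 rpm (4 s.f.).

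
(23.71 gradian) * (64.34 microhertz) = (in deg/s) 1 gradian = 0.015707963 rad, so 23.71 gradian = 23.71 * 0.015707963 = 0.37243581 rad. 1 microhertz = 1e-06 Hz, so 64.34 microhertz = 64.34 * 1e-06 = 6.434e-05 Hz. Combine: 0.37243581 rad * 6.434e-05 Hz = 2.396252e-05 rad/s. 1 deg/s = 0.017453293 rad/s, so 2.396252e-05 rad/s = 2.396252e-05 / 0.017453293 = 0.0013729513 deg/s ≈ 0.001373 deg/s (4 s.f.). Final answer: 0.001373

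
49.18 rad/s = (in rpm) 1 rpm = 0.10471976 rad/s, so 49.18 rad/s = 49.18 / 0.10471976 = 469.63441 rpm ≈ 469.6 rpm (4 s.f.). Final answer: 469.6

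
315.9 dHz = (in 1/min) 1 dHz = 0.1 Hz, so 315.9 dHz = 315.9 * 0.1 = 31.59 Hz. 1 1/min = 0.016666667 Hz, so 31.59 Hz = 31.59 / 0.016666667 = 1895.4 1/min ≈ 1895 1/min (4 s.f.). Final answer: 1895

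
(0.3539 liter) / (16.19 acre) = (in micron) 1 liter = 0.001 m^3, so 0.3539 liter = 0.3539 * 0.001 = 0.0003539 m^3. 1 acre = 4046.8564 m^2, so 16.19 acre = 16.19 * 4046.8564 = 65518.605 m^2. Combine: 0.0003539 m^3 / 65518.605 m^2 = 5.4015191e-09 m. 1 micron = 1e-06 m, so 5.4015191e-09 m = 5.4015191e-09 / 1e-06 = 0.0054015191 micron ≈ 0.005402 micron (4 s.f.). Final answer: 0.005402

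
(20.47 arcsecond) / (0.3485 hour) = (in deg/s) 4.532e-06. Check: 1 arcsecond = 4.8481368e-06 rad, so 20.47 arcsecond = 20.47 * 4.8481368e-06 = 9.9241361e-05 rad. 1 hour = 3600 s, so 0.3485 hour = 0.3485 * 3600 = 1254.6 s. Combine: 9.9241361e-05 rad / 1254.6 s = 7.9101993e-08 rad/s. 1 deg/s = 0.017453293 rad/s, so 7.9101993e-08 rad/s = 7.9101993e-08 / 0.017453293 = 4.5322104e-06 deg/s ≈ 4.532e-06 deg/s (4 s.f.).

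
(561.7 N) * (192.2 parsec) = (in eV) 2.079e+40. Check: 561.7 N is already in N. 1 parsec = 3.0856776e+16 m, so 192.2 parsec = 192.2 * 3.0856776e+16 = 5.9306723e+18 m. Combine: 561.7 N * 5.9306723e+18 m = 3.3312586e+21 J. 1 eV = 1.6021766e-19 J, so 3.3312586e+21 J = 3.3312586e+21 / 1.6021766e-19 = 2.0792081e+40 eV ≈ 2.079e+40 eV (4 s.f.).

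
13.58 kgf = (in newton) 1 kgf = 9.80665 N, so 13.58 kgf = 13.58 * 9.80665 = 133.17431 N. 133.17431 N = 133.17431 newton ≈ 133.2 newton (4 s.f.). Final answer: 133.2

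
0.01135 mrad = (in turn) 1 mrad = 0.001 rad, so 0.01135 mrad = 0.01135 * 0.001 = 1.135e-05 rad. 1 turn = 6.2831853 rad, so 1.135e-05 rad = 1.135e-05 / 6.2831853 = 1.8064086e-06 turn ≈ 1.806e-06 turn (4 s.f.). Final answer: 1.806e-06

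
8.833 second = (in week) 8.833 second = 8.833 s. 1 week = 604800 s, so 8.833 s = 8.833 / 604800 = 1.4604828e-05 week ≈ 1.46e-05 week (4 s.f.). Final answer: 1.46e-05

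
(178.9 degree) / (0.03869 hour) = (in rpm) 0.2141. Check: 1 degree = 0.017453293 rad, so 178.9 degree = 178.9 * 0.017453293 = 3.122394 rad. 1 hour = 3600 s, so 0.03869 hour = 0.03869 * 3600 = 139.284 s. Combine: 3.122394 rad / 139.284 s = 0.022417464 rad/s. 1 rpm = 0.10471976 rad/s, so 0.022417464 rad/s = 0.022417464 / 0.10471976 = 0.21407101 rpm ≈ 0.2141 rpm (4 s.f.).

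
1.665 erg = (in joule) 1 erg = 1e-07 J, so 1.665 erg = 1.665 * 1e-07 = 1.665e-07 J. 1.665e-07 J = 1.665e-07 joule. Final answer: 1.665e-07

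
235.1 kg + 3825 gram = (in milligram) 235.1 kg is already in kg. 1 gram = 0.001 kg, so 3825 gram = 3825 * 0.001 = 3.825 kg. Sum: 235.1 + 3.825 = 238.925 kg. 1 milligram = 1e-06 kg, so 238.925 kg = 238.925 / 1e-06 = 2.38925e+08 milligram ≈ 2.389e+08 milligram (4 s.f.). Final answer: 2.389e+08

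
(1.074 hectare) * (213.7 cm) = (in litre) 1 hectare = 10000 m^2, so 1.074 hectare = 1.074 * 10000 = 10740 m^2. 1 cm = 0.01 m, so 213.7 cm = 213.7 * 0.01 = 2.137 m. Combine: 10740 m^2 * 2.137 m = 22951.38 m^3. 1 litre = 0.001 m^3, so 22951.38 m^3 = 22951.38 / 0.001 = 22951380 litre ≈ 2.295e+07 litre (4 s.f.). Final answer: 2.295e+07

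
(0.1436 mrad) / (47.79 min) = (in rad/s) 1 mrad = 0.001 rad, so 0.1436 mrad = 0.1436 * 0.001 = 0.0001436 rad. 1 min = 60 s, so 47.79 min = 47.79 * 60 = 2867.4 s. Combine: 0.0001436 rad / 2867.4 s = 5.0080212e-08 rad/s. Result: 5.0080212e-08 rad/s ≈ 5.008e-08 rad/s (4 s.f.). Final answer: 5.008e-08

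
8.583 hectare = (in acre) 1 hectare = 10000 m^2, so 8.583 hectare = 8.583 * 10000 = 85830 m^2. 1 acre = 4046.8564 m^2, so 85830 m^2 = 85830 / 4046.8564 = 21.209055 acre ≈ 21.21 acre (4 s.f.). Final answer: 21.21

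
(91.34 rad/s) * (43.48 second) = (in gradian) 2.528e+05. Check: 91.34 rad/s is already in rad/s. 43.48 second = 43.48 s. Combine: 91.34 rad/s * 43.48 s = 3971.4632 rad. 1 gradian = 0.015707963 rad, so 3971.4632 rad = 3971.4632 / 0.015707963 = 252831.2 gradian ≈ 2.528e+05 gradian (4 s.f.).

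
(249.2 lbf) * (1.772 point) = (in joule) 1 lbf = 4.4482216 N, so 249.2 lbf = 249.2 * 4.4482216 = 1108.4968 N. 1 point = 0.00035277778 m, so 1.772 point = 1.772 * 0.00035277778 = 0.00062512222 m. Combine: 1108.4968 N * 0.00062512222 m = 0.692946 J. 0.692946 J = 0.692946 joule ≈ 0.6929 joule (4 s.f.). Final answer: 0.6929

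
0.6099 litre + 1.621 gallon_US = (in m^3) 1 litre = 0.001 m^3, so 0.6099 litre = 0.6099 * 0.001 = 0.0006099 m^3. 1 gallon_US = 0.0037854118 m^3, so 1.621 gallon_US = 1.621 * 0.0037854118 = 0.0061361525 m^3. Sum: 0.0006099 + 0.0061361525 = 0.0067460525 m^3. Result: 0.0067460525 m^3 ≈ 0.006746 m^3 (4 s.f.). Final answer: 0.006746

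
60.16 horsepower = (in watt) 1 horsepower = 745.69987 W, so 60.16 horsepower = 60.16 * 745.69987 = 44861.304 W. 44861.304 W = 44861.304 watt ≈ 4.486e+04 watt (4 s.f.). Final answer: 4.486e+04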